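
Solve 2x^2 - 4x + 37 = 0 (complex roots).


disc = (-4)^2 - 4*2*37 = 16 - 296 = -280
sqrt(|disc|) = sqrt(280) = 16.7332
Real part = 4/(2*2) = 1.0000
Imag part = 16.7332/(2*2) = 4.1833

1.0000 ± 4.1833i


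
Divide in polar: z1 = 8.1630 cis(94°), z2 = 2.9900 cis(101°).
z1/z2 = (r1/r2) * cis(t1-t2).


r = 8.1630 / 2.9900 = 2.7301
theta = 94° - 101° = -7° = 353° (mod 360)

2.7301 cis(353°)


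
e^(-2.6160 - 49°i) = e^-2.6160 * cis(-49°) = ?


e^-2.6160 = 0.0731
cos(-49°) = 0.6561
sin(-49°) = -0.7547
Real = 0.0731*0.6561 = 0.0480
Imag = 0.0731*(-0.7547) = -0.0552

0.0480 - 0.0552i


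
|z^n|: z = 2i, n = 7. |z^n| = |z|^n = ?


|z| = sqrt(0+4) = sqrt(4) = 2
|z^7| = |z|^7 = 2^7 = 128

|z^7| = 128


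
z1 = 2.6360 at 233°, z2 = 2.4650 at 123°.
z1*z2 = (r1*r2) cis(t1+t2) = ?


r = 2.6360 * 2.4650 = 6.4977
theta = 233° + 123° = 356° = 356° (mod 360)

6.4977 cis(356°)


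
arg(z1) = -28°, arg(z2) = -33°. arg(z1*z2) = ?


arg(z1*z2) = -28° - 33° = -61°
Normalized to (-180°, 180°]: -61°

-61°


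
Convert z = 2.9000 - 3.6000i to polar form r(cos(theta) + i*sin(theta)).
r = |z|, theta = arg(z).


r = sqrt(8.41+12.96) = sqrt(21.37) = 4.6228
theta = atan2(-3.6, 2.9) = -51.1466 degrees

r = 4.6228, theta = -51.1466 degrees


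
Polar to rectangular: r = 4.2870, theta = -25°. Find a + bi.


a = 4.2870*cos(-25°) = 4.2870*0.9063 = 3.8853
b = 4.2870*sin(-25°) = 4.2870*(-0.42262) = -1.8118

3.8853 - 1.8118i


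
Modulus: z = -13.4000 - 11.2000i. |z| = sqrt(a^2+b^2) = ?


|z| = sqrt((-13.4)^2 + (-11.2)^2) = sqrt(179.56 + 125.44) = sqrt(305) = 17.4642

|z| = 17.4642


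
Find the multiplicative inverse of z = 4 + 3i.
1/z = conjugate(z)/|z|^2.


|z|^2 = 16+9 = 25
1/z = (4 - 3i)/25

1/z = 0.1600 - 0.1200i


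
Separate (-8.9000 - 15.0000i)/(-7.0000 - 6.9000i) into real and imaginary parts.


Multiply by conjugate: (-8.9000 - 15.0000i)(-7.0000 + 6.9000i) / ((-7)^2 + (-6.9)^2)
Numerator real = -8.9*(-7) - (15)*(-6.9) = 165.8
Numerator imag = -15*(-7) - (-8.9)*(-6.9) = 43.59
Denominator = 96.61
Re(z) = 165.8/96.61 = 1.7162
Im(z) = 43.59/96.61 = 0.4512

Re(z) = 1.7162, Im(z) = 0.4512


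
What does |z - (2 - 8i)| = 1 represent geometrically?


|z - z0| = r is a circle with center z0 and radius r.
Center = (2, -8), radius = 1

Circle with center (2, -8) and radius 1


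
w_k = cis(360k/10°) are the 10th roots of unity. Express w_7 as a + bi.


Angle = 360*7/10 = 252°
a = cos(252°) = -0.3090
b = sin(252°) = -0.9511

-0.3090 - 0.9511i


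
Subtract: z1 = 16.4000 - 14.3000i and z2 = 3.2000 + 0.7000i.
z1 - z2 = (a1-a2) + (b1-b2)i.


Real: 16.4 - 3.2 = 13.2
Imag: -14.3 - 0.7 = -15

13.2000 - 15.0000i


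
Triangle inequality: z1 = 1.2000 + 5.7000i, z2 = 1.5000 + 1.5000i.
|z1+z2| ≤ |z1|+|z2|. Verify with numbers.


|z1| = sqrt(1.2^2 + 5.7^2) = sqrt(33.93) = 5.8249
|z2| = sqrt(1.5^2 + 1.5^2) = sqrt(4.5) = 2.1213
z1+z2 = 2.7000 + 7.2000i
|z1+z2| = sqrt(59.13) = 7.6896
|z1|+|z2| = 5.8249 + 2.1213 = 7.9462

|z1+z2| = 7.6896 ≤ |z1|+|z2| = 7.9462 (verified)


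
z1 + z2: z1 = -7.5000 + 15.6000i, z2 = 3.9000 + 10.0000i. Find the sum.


Real: -7.5 + 3.9 = -3.6
Imag: 15.6 + 10 = 25.6

-3.6000 + 25.6000i


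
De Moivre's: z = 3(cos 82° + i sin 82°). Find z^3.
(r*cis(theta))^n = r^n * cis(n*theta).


r^3 = 3^3 = 27
n*theta = 3*82° = 246° = 246° (mod 360)
a = 27*cos(246°) = -10.9819
b = 27*sin(246°) = -24.6657

27 cis(246°) = -10.9819 - 24.6657i


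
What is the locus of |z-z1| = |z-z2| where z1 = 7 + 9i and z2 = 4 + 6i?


Equal distances means the locus is the perpendicular bisector of z1 and z2.
Midpoint = ((7+4)/2, (9+6)/2) = (5.5000, 7.5000)

Perpendicular bisector through (5.5000, 7.5000)


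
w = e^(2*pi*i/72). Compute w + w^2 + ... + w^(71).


With w = e^(2*pi*i/72), all 72 of the 72th roots of unity w^0 = 1, w, ..., w^(71) sum to 0: 1 + w + ... + w^(71) = (1 - w^72)/(1 - w) = 0 since w^72 = 1, w ≠ 1.
Removing the root 1: w + w^2 + ... + w^(71) = 0 - 1 = -1

Sum = -1


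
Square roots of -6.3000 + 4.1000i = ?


|z| = sqrt(39.69+16.81) = 7.5166
sqrt((|z|+a)/2) = sqrt((7.5166+(-6.3))/2) = sqrt(0.6083) = 0.7800
sqrt((|z|-a)/2) = sqrt((7.5166-(-6.3))/2) = sqrt(6.9083) = 2.6284

±(0.7800 + 2.6284i) i.e. 0.7800 + 2.6284i and -0.7800 - 2.6284i


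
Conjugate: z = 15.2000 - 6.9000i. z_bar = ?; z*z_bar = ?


z_bar = 15.2000 + 6.9000i
z*z_bar = 15.2^2 + (-6.9)^2 = 231.04 + 47.61 = 278.65

z_bar = 15.2000 + 6.9000i, z*z_bar = 278.65


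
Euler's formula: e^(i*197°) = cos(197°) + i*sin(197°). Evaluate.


cos(197°) = -0.9563
sin(197°) = -0.2924

e^(i*197°) = -0.9563 - 0.2924i


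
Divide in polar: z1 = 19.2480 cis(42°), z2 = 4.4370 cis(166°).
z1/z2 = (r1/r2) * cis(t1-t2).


r = 19.2480 / 4.4370 = 4.3381
theta = 42° - 166° = -124° = 236° (mod 360)

4.3381 cis(236°)


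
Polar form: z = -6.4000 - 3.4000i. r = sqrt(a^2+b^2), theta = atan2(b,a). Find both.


r = sqrt(40.96+11.56) = sqrt(52.52) = 7.2471
theta = atan2(-3.4, -6.4) = -152.0205 degrees

r = 7.2471, theta = -152.0205 degrees


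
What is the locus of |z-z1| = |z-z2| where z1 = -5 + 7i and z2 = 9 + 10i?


Equal distances means the locus is the perpendicular bisector of z1 and z2.
Midpoint = ((-5+9)/2, (7+10)/2) = (2.0000, 8.5000)

Perpendicular bisector through (2.0000, 8.5000)


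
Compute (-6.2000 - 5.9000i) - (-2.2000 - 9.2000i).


Real: -6.2 + 2.2 = -4
Imag: -5.9 + 9.2 = 3.3

-4.0000 + 3.3000i


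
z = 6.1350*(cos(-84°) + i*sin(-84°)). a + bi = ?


a = 6.1350*cos(-84°) = 6.1350*0.10453 = 0.6413
b = 6.1350*sin(-84°) = 6.1350*(-0.99452) = -6.1014

0.6413 - 6.1014i


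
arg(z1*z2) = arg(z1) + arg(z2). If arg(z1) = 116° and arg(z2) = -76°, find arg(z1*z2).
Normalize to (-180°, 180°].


arg(z1*z2) = 116° - 76° = 40°
Normalized to (-180°, 180°]: 40°

40°


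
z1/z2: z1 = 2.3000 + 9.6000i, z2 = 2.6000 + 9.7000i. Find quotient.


Conjugate of z2 = 2.6000 - 9.7000i
Numerator: (2.3000 + 9.6000i)(2.6000 - 9.7000i) = 99.1000 + 2.6500i
Denominator: 2.6^2 + 9.7^2 = 100.85
Result = (99.1000 + 2.6500i)/100.85

0.9826 + 0.0263i


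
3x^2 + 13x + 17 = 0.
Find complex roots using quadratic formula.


disc = 13^2 - 4*3*17 = 169 - 204 = -35
sqrt(|disc|) = sqrt(35) = 5.9161
Real part = -13/(2*3) = -2.1667
Imag part = 5.9161/(2*3) = 0.9860

-2.1667 ± 0.9860i


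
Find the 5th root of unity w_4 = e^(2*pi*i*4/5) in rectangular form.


Angle = 360*4/5 = 288°
a = cos(288°) = 0.3090
b = sin(288°) = -0.9511

0.3090 - 0.9511i


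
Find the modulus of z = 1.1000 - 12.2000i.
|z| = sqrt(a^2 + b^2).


|z| = sqrt(1.1^2 + (-12.2)^2) = sqrt(1.21 + 148.84) = sqrt(150.05) = 12.2495

|z| = 12.2495


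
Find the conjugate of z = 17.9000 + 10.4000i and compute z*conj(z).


z_bar = 17.9000 - 10.4000i
z*z_bar = 17.9^2 + 10.4^2 = 320.41 + 108.16 = 428.57

z_bar = 17.9000 - 10.4000i, z*z_bar = 428.57


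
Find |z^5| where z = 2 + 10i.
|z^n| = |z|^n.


|z| = sqrt(4+100) = sqrt(104) = 10.1980
|z^5| = |z|^5 = (sqrt(104))^5 = 104^2 * sqrt(104) = 10816*sqrt(104)

|z^5| = 10816*sqrt(104) ≈ 110301.9901


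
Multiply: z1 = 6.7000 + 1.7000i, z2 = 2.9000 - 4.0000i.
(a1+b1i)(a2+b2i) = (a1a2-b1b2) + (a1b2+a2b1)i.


Real = 6.7*2.9 - 1.7*(-4) = 19.43 - (-6.8) = 26.23
Imag = 6.7*(-4) + 2.9*1.7 = -26.8 + 4.93 = -21.87

26.2300 - 21.8700i


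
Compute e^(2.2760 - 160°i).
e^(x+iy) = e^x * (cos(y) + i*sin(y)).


e^2.2760 = 9.7377
cos(-160°) = -0.93969
sin(-160°) = -0.34202
Real = 9.7377*(-0.93969) = -9.1504
Imag = 9.7377*(-0.34202) = -3.3305

-9.1504 - 3.3305i


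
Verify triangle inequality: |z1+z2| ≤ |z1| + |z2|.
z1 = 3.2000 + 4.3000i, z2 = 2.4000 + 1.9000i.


|z1| = sqrt(3.2^2 + 4.3^2) = sqrt(28.73) = 5.3600
|z2| = sqrt(2.4^2 + 1.9^2) = sqrt(9.37) = 3.0610
z1+z2 = 5.6000 + 6.2000i
|z1+z2| = sqrt(69.8) = 8.3546
|z1|+|z2| = 5.3600 + 3.0610 = 8.4210

|z1+z2| = 8.3546 ≤ |z1|+|z2| = 8.4210 (verified)


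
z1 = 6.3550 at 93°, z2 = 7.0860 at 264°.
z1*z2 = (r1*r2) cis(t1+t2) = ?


r = 6.3550 * 7.0860 = 45.0315
theta = 93° + 264° = 357° = 357° (mod 360)

45.0315 cis(357°)


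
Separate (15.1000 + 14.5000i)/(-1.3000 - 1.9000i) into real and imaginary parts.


Multiply by conjugate: (15.1000 + 14.5000i)(-1.3000 + 1.9000i) / ((-1.3)^2 + (-1.9)^2)
Numerator real = 15.1*(-1.3) + 14.5*(-1.9) = -47.18
Numerator imag = 14.5*(-1.3) - 15.1*(-1.9) = 9.84
Denominator = 5.3
Re(z) = -47.18/5.3 = -8.9019
Im(z) = 9.84/5.3 = 1.8566

Re(z) = -8.9019, Im(z) = 1.8566


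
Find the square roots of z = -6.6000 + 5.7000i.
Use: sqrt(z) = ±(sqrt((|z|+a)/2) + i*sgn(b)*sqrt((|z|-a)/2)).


|z| = sqrt(43.56+32.49) = 8.7207
sqrt((|z|+a)/2) = sqrt((8.7207+(-6.6))/2) = sqrt(1.0603) = 1.0297
sqrt((|z|-a)/2) = sqrt((8.7207-(-6.6))/2) = sqrt(7.6603) = 2.7677

±(1.0297 + 2.7677i) i.e. 1.0297 + 2.7677i and -1.0297 - 2.7677i


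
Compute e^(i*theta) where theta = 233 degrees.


cos(233°) = -0.6018
sin(233°) = -0.7986

e^(i*233°) = -0.6018 - 0.7986i


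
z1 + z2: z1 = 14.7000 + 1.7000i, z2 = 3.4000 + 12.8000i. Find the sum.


Real: 14.7 + 3.4 = 18.1
Imag: 1.7 + 12.8 = 14.5

18.1000 + 14.5000i


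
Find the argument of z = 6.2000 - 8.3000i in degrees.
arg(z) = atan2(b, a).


Re = 6.2, Im = -8.3
arg = atan2(-8.3, 6.2) = -53.2407 degrees

arg(z) = -53.2407 degrees


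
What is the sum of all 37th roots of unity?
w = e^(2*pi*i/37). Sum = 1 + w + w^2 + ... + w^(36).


The sum of all 37th roots of unity is 0.
Geometric series: (1 - w^37)/(1 - w) = (1-1)/(1-w) = 0 since w^37 = 1, w ≠ 1.
Alternatively: coefficient of z^36 in z^37 - 1 is 0.

0


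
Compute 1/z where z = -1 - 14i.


|z|^2 = 1+196 = 197
1/z = (-1 + 14i)/197

1/z = -0.0051 + 0.0711i


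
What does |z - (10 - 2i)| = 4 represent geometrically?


|z - z0| = r is a circle with center z0 and radius r.
Center = (10, -2), radius = 4

Circle with center (10, -2) and radius 4


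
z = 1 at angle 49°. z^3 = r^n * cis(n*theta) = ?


r^3 = 1^3 = 1
n*theta = 3*49° = 147° = 147° (mod 360)
a = 1*cos(147°) = -0.8387
b = 1*sin(147°) = 0.5446

1 cis(147°) = -0.8387 + 0.5446i


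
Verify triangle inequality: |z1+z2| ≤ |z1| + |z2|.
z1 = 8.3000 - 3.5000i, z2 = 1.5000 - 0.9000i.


|z1| = sqrt(8.3^2 + (-3.5)^2) = sqrt(81.14) = 9.0078
|z2| = sqrt(1.5^2 + (-0.9)^2) = sqrt(3.06) = 1.7493
z1+z2 = 9.8000 - 4.4000i
|z1+z2| = sqrt(115.4) = 10.7424
|z1|+|z2| = 9.0078 + 1.7493 = 10.7571

|z1+z2| = 10.7424 ≤ |z1|+|z2| = 10.7571 (verified)


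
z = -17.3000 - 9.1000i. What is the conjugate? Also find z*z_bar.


z_bar = -17.3000 + 9.1000i
z*z_bar = (-17.3)^2 + (-9.1)^2 = 299.29 + 82.81 = 382.1

z_bar = -17.3000 + 9.1000i, z*z_bar = 382.1


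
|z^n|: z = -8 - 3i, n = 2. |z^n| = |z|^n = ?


|z| = sqrt(64+9) = sqrt(73) = 8.5440
|z^2| = |z|^2 = (sqrt(73))^2 = 73

|z^2| = 73


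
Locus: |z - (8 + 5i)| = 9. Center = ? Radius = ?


|z - z0| = r is a circle with center z0 and radius r.
Center = (8, 5), radius = 9

Circle with center (8, 5) and radius 9


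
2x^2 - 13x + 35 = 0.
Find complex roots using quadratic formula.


disc = (-13)^2 - 4*2*35 = 169 - 280 = -111
sqrt(|disc|) = sqrt(111) = 10.5357
Real part = 13/(2*2) = 3.2500
Imag part = 10.5357/(2*2) = 2.6339

3.2500 ± 2.6339i


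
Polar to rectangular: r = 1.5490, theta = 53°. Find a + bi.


a = 1.5490*cos(53°) = 1.5490*0.6018 = 0.9322
b = 1.5490*sin(53°) = 1.5490*0.79864 = 1.2371

0.9322 + 1.2371i


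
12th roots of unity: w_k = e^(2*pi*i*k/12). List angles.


The 12th roots of unity are cis(360k/12°) for k=0..11
Angle step = 360/12 = 30°
Primitive root: cis(30°)
Primitive root = 0.8660 + 0.5000i

12 roots at angles: 0°, 30°, 60°, 90°, 120°, 150°, 180°, 210°, 240°, 270°, 300°, 330°


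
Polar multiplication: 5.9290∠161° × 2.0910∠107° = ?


r = 5.9290 * 2.0910 = 12.3975
theta = 161° + 107° = 268° = 268° (mod 360)

12.3975 cis(268°)


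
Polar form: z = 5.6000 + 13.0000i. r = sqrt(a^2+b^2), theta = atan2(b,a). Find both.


r = sqrt(31.36+169) = sqrt(200.36) = 14.1549
theta = atan2(13, 5.6) = 66.6951 degrees

r = 14.1549, theta = 66.6951 degrees


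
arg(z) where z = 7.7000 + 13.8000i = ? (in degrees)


Re = 7.7, Im = 13.8
arg = atan2(13.8, 7.7) = 60.8397 degrees

arg(z) = 60.8397 degrees


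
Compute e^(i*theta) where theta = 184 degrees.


cos(184°) = -0.9976
sin(184°) = -0.0698

e^(i*184°) = -0.9976 - 0.0698i


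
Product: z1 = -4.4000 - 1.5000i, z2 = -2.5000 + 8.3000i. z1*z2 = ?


Real = -4.4*(-2.5) - (-1.5)*8.3 = 11 - (-12.45) = 23.45
Imag = -4.4*8.3 - (2.5)*(-1.5) = -36.52 + 3.75 = -32.77

23.4500 - 32.7700i


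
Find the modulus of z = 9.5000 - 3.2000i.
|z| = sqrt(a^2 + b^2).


|z| = sqrt(9.5^2 + (-3.2)^2) = sqrt(90.25 + 10.24) = sqrt(100.49) = 10.0245

|z| = 10.0245


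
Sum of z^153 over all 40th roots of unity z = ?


The roots are w_k = w^k with w = e^(2*pi*i/40), and (w^k)^153 = (w^153)^k.
So S = 1 + u + u^2 + ... + u^(39) with u = w^153.
153 = 3*40 + 33, so 153 is not a multiple of 40: u = (w^40)^3 * w^33 = w^33 ≠ 1 (w is a primitive 40th root), while u^40 = (w^40)^153 = 1.
Geometric series: S = (1 - u^40)/(1 - u) = (1 - 1)/(1 - u) = 0

S = 0


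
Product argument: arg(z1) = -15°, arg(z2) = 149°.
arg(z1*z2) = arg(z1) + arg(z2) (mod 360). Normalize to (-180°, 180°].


arg(z1*z2) = -15° + 149° = 134°
Normalized to (-180°, 180°]: 134°

134°


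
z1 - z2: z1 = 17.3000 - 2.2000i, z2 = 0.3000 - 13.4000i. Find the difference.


Real: 17.3 - 0.3 = 17
Imag: -2.2 + 13.4 = 11.2

17.0000 + 11.2000i


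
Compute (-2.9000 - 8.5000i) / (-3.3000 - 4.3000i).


Conjugate of z2 = -3.3000 + 4.3000i
Numerator: (-2.9000 - 8.5000i)(-3.3000 + 4.3000i) = 46.1200 + 15.5800i
Denominator: (-3.3)^2 + (-4.3)^2 = 29.38
Result = (46.1200 + 15.5800i)/29.38

1.5698 + 0.5303i


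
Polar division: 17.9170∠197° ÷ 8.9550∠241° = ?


r = 17.9170 / 8.9550 = 2.0008
theta = 197° - 241° = -44° = 316° (mod 360)

2.0008 cis(316°)


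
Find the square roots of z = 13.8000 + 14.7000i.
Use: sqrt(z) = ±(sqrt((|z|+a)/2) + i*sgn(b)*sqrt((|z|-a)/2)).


|z| = sqrt(190.44+216.09) = 20.1626
sqrt((|z|+a)/2) = sqrt((20.1626+13.8)/2) = sqrt(16.9813) = 4.1208
sqrt((|z|-a)/2) = sqrt((20.1626-13.8)/2) = sqrt(3.1813) = 1.7836

±(4.1208 + 1.7836i) i.e. 4.1208 + 1.7836i and -4.1208 - 1.7836i


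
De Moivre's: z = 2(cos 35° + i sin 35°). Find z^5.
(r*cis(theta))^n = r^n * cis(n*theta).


r^5 = 2^5 = 32
n*theta = 5*35° = 175° = 175° (mod 360)
a = 32*cos(175°) = -31.8782
b = 32*sin(175°) = 2.7890

32 cis(175°) = -31.8782 + 2.7890i


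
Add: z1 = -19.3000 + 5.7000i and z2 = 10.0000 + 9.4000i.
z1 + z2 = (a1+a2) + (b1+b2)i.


Real: -19.3 + 10 = -9.3
Imag: 5.7 + 9.4 = 15.1

-9.3000 + 15.1000i


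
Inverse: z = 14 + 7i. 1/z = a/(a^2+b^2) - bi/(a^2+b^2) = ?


|z|^2 = 196+49 = 245
1/z = (14 - 7i)/245

1/z = 0.0571 - 0.0286i


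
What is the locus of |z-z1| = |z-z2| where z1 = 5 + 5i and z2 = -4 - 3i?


Equal distances means the locus is the perpendicular bisector of z1 and z2.
Midpoint = ((5+(-4))/2, (5+(-3))/2) = (0.5000, 1.0000)

Perpendicular bisector through (0.5000, 1.0000)


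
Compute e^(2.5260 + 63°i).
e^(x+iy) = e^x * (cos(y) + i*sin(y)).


e^2.5260 = 12.5034
cos(63°) = 0.45399
sin(63°) = 0.891007
Real = 12.5034*0.45399 = 5.6764
Imag = 12.5034*0.891007 = 11.1406

5.6764 + 11.1406i


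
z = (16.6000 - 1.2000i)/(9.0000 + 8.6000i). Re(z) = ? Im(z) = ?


Multiply by conjugate: (16.6000 - 1.2000i)(9.0000 - 8.6000i) / (9^2 + 8.6^2)
Numerator real = 16.6*9 - (1.2)*8.6 = 139.08
Numerator imag = -1.2*9 - 16.6*8.6 = -153.56
Denominator = 154.96
Re(z) = 139.08/154.96 = 0.8975
Im(z) = -153.56/154.96 = -0.9910

Re(z) = 0.8975, Im(z) = -0.9910


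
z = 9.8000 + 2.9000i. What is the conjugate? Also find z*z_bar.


z_bar = 9.8000 - 2.9000i
z*z_bar = 9.8^2 + 2.9^2 = 96.04 + 8.41 = 104.45

z_bar = 9.8000 - 2.9000i, z*z_bar = 104.45


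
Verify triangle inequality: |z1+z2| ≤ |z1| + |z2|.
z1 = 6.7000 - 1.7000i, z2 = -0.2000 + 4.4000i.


|z1| = sqrt(6.7^2 + (-1.7)^2) = sqrt(47.78) = 6.9123
|z2| = sqrt((-0.2)^2 + 4.4^2) = sqrt(19.4) = 4.4045
z1+z2 = 6.5000 + 2.7000i
|z1+z2| = sqrt(49.54) = 7.0385
|z1|+|z2| = 6.9123 + 4.4045 = 11.3168

|z1+z2| = 7.0385 ≤ |z1|+|z2| = 11.3168 (verified)


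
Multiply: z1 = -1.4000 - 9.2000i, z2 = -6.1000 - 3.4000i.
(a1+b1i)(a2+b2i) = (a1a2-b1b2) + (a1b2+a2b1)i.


Real = -1.4*(-6.1) - (-9.2)*(-3.4) = 8.54 - 31.28 = -22.74
Imag = -1.4*(-3.4) - (6.1)*(-9.2) = 4.76 + 56.12 = 60.88

-22.7400 + 60.8800i


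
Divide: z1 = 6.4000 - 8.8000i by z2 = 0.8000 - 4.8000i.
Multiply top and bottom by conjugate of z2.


Conjugate of z2 = 0.8000 + 4.8000i
Numerator: (6.4000 - 8.8000i)(0.8000 + 4.8000i) = 47.3600 + 23.6800i
Denominator: 0.8^2 + (-4.8)^2 = 23.68
Result = (47.3600 + 23.6800i)/23.68

2.0000 + 1.0000i


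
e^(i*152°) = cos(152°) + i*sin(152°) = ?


cos(152°) = -0.8829
sin(152°) = 0.4695

e^(i*152°) = -0.8829 + 0.4695i


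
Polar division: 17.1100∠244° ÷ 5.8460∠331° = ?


r = 17.1100 / 5.8460 = 2.9268
theta = 244° - 331° = -87° = 273° (mod 360)

2.9268 cis(273°)


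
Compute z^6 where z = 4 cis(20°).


r^6 = 4^6 = 4096
n*theta = 6*20° = 120° = 120° (mod 360)
a = 4096*cos(120°) = -2048.0000
b = 4096*sin(120°) = 3547.2401

4096 cis(120°) = -2048.0000 + 3547.2401i


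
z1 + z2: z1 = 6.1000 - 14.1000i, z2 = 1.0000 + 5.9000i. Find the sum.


Real: 6.1 + 1 = 7.1
Imag: -14.1 + 5.9 = -8.2

7.1000 - 8.2000i


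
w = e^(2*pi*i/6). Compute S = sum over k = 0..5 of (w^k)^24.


The roots are w_k = w^k with w = e^(2*pi*i/6), and (w^k)^24 = (w^24)^k.
So S = 1 + u + u^2 + ... + u^(5) with u = w^24.
24 = 4*6 + 0, so 24 is a multiple of 6 and u = (w^6)^4 = 1.
Every one of the 6 terms equals 1: S = 6

S = 6


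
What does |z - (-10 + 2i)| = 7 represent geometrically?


|z - z0| = r is a circle with center z0 and radius r.
Center = (-10, 2), radius = 7

Circle with center (-10, 2) and radius 7


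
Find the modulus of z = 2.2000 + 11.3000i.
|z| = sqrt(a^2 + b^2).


|z| = sqrt(2.2^2 + 11.3^2) = sqrt(4.84 + 127.69) = sqrt(132.53) = 11.5122

|z| = 11.5122


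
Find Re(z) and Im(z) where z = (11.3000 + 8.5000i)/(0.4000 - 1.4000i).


Multiply by conjugate: (11.3000 + 8.5000i)(0.4000 + 1.4000i) / (0.4^2 + (-1.4)^2)
Numerator real = 11.3*0.4 + 8.5*(-1.4) = -7.38
Numerator imag = 8.5*0.4 - 11.3*(-1.4) = 19.22
Denominator = 2.12
Re(z) = -7.38/2.12 = -3.4811
Im(z) = 19.22/2.12 = 9.0660

Re(z) = -3.4811, Im(z) = 9.0660


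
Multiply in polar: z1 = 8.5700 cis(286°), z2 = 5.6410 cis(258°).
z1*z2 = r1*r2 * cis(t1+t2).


r = 8.5700 * 5.6410 = 48.3434
theta = 286° + 258° = 544° = 184° (mod 360)

48.3434 cis(184°)


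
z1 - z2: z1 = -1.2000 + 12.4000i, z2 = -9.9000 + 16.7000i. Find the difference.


Real: -1.2 + 9.9 = 8.7
Imag: 12.4 - 16.7 = -4.3

8.7000 - 4.3000i


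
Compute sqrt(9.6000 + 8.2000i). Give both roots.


|z| = sqrt(92.16+67.24) = 12.6254
sqrt((|z|+a)/2) = sqrt((12.6254+9.6)/2) = sqrt(11.1127) = 3.3336
sqrt((|z|-a)/2) = sqrt((12.6254-9.6)/2) = sqrt(1.5127) = 1.2299

±(3.3336 + 1.2299i) i.e. 3.3336 + 1.2299i and -3.3336 - 1.2299i


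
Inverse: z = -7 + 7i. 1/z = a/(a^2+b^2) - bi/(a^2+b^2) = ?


|z|^2 = 49+49 = 98
1/z = (-7 - 7i)/98

1/z = -0.0714 - 0.0714i


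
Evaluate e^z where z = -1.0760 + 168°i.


e^-1.0760 = 0.3410
cos(168°) = -0.9781
sin(168°) = 0.2079
Real = 0.3410*(-0.9781) = -0.3335
Imag = 0.3410*0.2079 = 0.0709

-0.3335 + 0.0709i


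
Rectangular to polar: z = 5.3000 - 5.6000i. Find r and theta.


r = sqrt(28.09+31.36) = sqrt(59.45) = 7.7104
theta = atan2(-5.6, 5.3) = -46.5766 degrees

r = 7.7104, theta = -46.5766 degrees


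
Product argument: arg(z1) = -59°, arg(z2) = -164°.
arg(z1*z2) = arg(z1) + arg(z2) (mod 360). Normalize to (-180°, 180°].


arg(z1*z2) = -59° - 164° = -223°
Normalized to (-180°, 180°]: 137°

137°


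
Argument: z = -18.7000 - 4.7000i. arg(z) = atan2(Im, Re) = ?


Re = -18.7, Im = -4.7
arg = atan2(-4.7, -18.7) = -165.8917 degrees

arg(z) = -165.8917 degrees


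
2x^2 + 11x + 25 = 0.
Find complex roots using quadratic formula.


disc = 11^2 - 4*2*25 = 121 - 200 = -79
sqrt(|disc|) = sqrt(79) = 8.8882
Real part = -11/(2*2) = -2.7500
Imag part = 8.8882/(2*2) = 2.2220

-2.7500 ± 2.2220i


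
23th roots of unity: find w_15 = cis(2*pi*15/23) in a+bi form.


Angle = 360*15/23 = 234.7826°
a = cos(234.7826°) = -0.5767
b = sin(234.7826°) = -0.8170

-0.5767 - 0.8170i


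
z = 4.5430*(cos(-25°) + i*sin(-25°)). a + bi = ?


a = 4.5430*cos(-25°) = 4.5430*0.90631 = 4.1174
b = 4.5430*sin(-25°) = 4.5430*(-0.42262) = -1.9200

4.1174 - 1.9200i


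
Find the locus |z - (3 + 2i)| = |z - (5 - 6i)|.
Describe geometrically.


Equal distances means the locus is the perpendicular bisector of z1 and z2.
Midpoint = ((3+5)/2, (2+(-6))/2) = (4.0000, -2.0000)

Perpendicular bisector through (4.0000, -2.0000)


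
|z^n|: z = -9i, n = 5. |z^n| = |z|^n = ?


|z| = sqrt(0+81) = sqrt(81) = 9
|z^5| = |z|^5 = 9^5 = 59049

|z^5| = 59049


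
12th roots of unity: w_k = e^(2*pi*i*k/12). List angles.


The 12th roots of unity are cis(360k/12°) for k=0..11
Angle step = 360/12 = 30°
Primitive root: cis(30°)
Primitive root = 0.8660 + 0.5000i

12 roots at angles: 0°, 30°, 60°, 90°, 120°, 150°, 180°, 210°, 240°, 270°, 300°, 330°


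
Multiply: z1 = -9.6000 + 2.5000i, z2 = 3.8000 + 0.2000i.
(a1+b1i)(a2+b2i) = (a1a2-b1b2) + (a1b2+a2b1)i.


Real = -9.6*3.8 - 2.5*0.2 = -36.48 - 0.5 = -36.98
Imag = -9.6*0.2 + 3.8*2.5 = -1.92 + 9.5 = 7.58

-36.9800 + 7.5800i


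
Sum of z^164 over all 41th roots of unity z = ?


The roots are w_k = w^k with w = e^(2*pi*i/41), and (w^k)^164 = (w^164)^k.
So S = 1 + u + u^2 + ... + u^(40) with u = w^164.
164 = 4*41 + 0, so 164 is a multiple of 41 and u = (w^41)^4 = 1.
Every one of the 41 terms equals 1: S = 41

S = 41


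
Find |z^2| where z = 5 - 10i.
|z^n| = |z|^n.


|z| = sqrt(25+100) = sqrt(125) = 11.1803
|z^2| = |z|^2 = (sqrt(125))^2 = 125

|z^2| = 125


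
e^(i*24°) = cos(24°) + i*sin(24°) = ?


cos(24°) = 0.9135
sin(24°) = 0.4067

e^(i*24°) = 0.9135 + 0.4067i


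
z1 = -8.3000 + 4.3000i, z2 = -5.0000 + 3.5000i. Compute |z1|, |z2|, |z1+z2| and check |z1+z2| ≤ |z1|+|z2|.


|z1| = sqrt((-8.3)^2 + 4.3^2) = sqrt(87.38) = 9.3477
|z2| = sqrt((-5)^2 + 3.5^2) = sqrt(37.25) = 6.1033
z1+z2 = -13.3000 + 7.8000i
|z1+z2| = sqrt(237.73) = 15.4185
|z1|+|z2| = 9.3477 + 6.1033 = 15.4510

|z1+z2| = 15.4185 ≤ |z1|+|z2| = 15.4510 (verified)


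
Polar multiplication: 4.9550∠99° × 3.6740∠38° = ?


r = 4.9550 * 3.6740 = 18.2047
theta = 99° + 38° = 137° = 137° (mod 360)

18.2047 cis(137°)


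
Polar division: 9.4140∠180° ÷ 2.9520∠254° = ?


r = 9.4140 / 2.9520 = 3.1890
theta = 180° - 254° = -74° = 286° (mod 360)

3.1890 cis(286°)


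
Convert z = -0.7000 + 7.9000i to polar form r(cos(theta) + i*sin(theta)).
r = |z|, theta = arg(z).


r = sqrt(0.49+62.41) = sqrt(62.9) = 7.9310
theta = atan2(7.9, -0.7) = 95.0636 degrees

r = 7.9310, theta = 95.0636 degrees


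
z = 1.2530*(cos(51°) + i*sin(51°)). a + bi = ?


a = 1.2530*cos(51°) = 1.2530*0.6293 = 0.7885
b = 1.2530*sin(51°) = 1.2530*0.77715 = 0.9738

0.7885 + 0.9738i


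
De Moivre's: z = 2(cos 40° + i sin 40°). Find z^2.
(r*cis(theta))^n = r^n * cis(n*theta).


r^2 = 2^2 = 4
n*theta = 2*40° = 80° = 80° (mod 360)
a = 4*cos(80°) = 0.6946
b = 4*sin(80°) = 3.9392

4 cis(80°) = 0.6946 + 3.9392i


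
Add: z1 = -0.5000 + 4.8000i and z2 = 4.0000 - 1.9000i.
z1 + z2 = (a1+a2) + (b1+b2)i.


Real: -0.5 + 4 = 3.5
Imag: 4.8 - 1.9 = 2.9

3.5000 + 2.9000i


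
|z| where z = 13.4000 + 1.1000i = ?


|z| = sqrt(13.4^2 + 1.1^2) = sqrt(179.56 + 1.21) = sqrt(180.77) = 13.4451

|z| = 13.4451


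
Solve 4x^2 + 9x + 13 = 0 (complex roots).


disc = 9^2 - 4*4*13 = 81 - 208 = -127
sqrt(|disc|) = sqrt(127) = 11.2694
Real part = -9/(2*4) = -1.1250
Imag part = 11.2694/(2*4) = 1.4087

-1.1250 ± 1.4087i


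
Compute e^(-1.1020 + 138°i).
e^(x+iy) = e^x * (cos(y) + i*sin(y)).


e^-1.1020 = 0.3322
cos(138°) = -0.7431
sin(138°) = 0.6691
Real = 0.3322*(-0.7431) = -0.2469
Imag = 0.3322*0.6691 = 0.2223

-0.2469 + 0.2223i


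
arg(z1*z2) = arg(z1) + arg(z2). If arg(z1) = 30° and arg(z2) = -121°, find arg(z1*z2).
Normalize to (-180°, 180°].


arg(z1*z2) = 30° - 121° = -91°
Normalized to (-180°, 180°]: -91°

-91°


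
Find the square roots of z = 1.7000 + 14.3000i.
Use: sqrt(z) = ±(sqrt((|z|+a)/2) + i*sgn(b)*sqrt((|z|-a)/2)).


|z| = sqrt(2.89+204.49) = 14.4007
sqrt((|z|+a)/2) = sqrt((14.4007+1.7)/2) = sqrt(8.0503) = 2.8373
sqrt((|z|-a)/2) = sqrt((14.4007-1.7)/2) = sqrt(6.3503) = 2.5200

±(2.8373 + 2.5200i) i.e. 2.8373 + 2.5200i and -2.8373 - 2.5200i


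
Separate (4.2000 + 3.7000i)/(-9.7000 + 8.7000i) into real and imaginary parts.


Multiply by conjugate: (4.2000 + 3.7000i)(-9.7000 - 8.7000i) / ((-9.7)^2 + 8.7^2)
Numerator real = 4.2*(-9.7) + 3.7*8.7 = -8.55
Numerator imag = 3.7*(-9.7) - 4.2*8.7 = -72.43
Denominator = 169.78
Re(z) = -8.55/169.78 = -0.0504
Im(z) = -72.43/169.78 = -0.4266

Re(z) = -0.0504, Im(z) = -0.4266


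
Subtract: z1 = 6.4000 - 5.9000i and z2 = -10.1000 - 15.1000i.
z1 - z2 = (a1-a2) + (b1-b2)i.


Real: 6.4 + 10.1 = 16.5
Imag: -5.9 + 15.1 = 9.2

16.5000 + 9.2000i


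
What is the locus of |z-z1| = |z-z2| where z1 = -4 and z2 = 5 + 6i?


Equal distances means the locus is the perpendicular bisector of z1 and z2.
Midpoint = ((-4+5)/2, (0+6)/2) = (0.5000, 3.0000)

Perpendicular bisector through (0.5000, 3.0000)


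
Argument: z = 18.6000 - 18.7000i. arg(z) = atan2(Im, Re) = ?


Re = 18.6, Im = -18.7
arg = atan2(-18.7, 18.6) = -45.1536 degrees

arg(z) = -45.1536 degrees


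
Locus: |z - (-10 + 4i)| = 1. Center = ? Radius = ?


|z - z0| = r is a circle with center z0 and radius r.
Center = (-10, 4), radius = 1

Circle with center (-10, 4) and radius 1


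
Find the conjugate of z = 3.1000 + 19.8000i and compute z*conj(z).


z_bar = 3.1000 - 19.8000i
z*z_bar = 3.1^2 + 19.8^2 = 9.61 + 392.04 = 401.65

z_bar = 3.1000 - 19.8000i, z*z_bar = 401.65


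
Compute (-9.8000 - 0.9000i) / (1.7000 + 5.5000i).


Conjugate of z2 = 1.7000 - 5.5000i
Numerator: (-9.8000 - 0.9000i)(1.7000 - 5.5000i) = -21.6100 + 52.3700i
Denominator: 1.7^2 + 5.5^2 = 33.14
Result = (-21.6100 + 52.3700i)/33.14

-0.6521 + 1.5803i


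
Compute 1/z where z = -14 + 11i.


|z|^2 = 196+121 = 317
1/z = (-14 - 11i)/317

1/z = -0.0442 - 0.0347i


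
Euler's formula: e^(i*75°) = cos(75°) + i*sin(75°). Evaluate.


cos(75°) = 0.2588
sin(75°) = 0.9659

e^(i*75°) = 0.2588 + 0.9659i


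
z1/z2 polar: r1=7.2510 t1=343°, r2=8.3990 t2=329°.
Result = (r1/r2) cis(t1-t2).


r = 7.2510 / 8.3990 = 0.8633
theta = 343° - 329° = 14° = 14° (mod 360)

0.8633 cis(14°)


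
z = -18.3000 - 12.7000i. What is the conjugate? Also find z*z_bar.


z_bar = -18.3000 + 12.7000i
z*z_bar = (-18.3)^2 + (-12.7)^2 = 334.89 + 161.29 = 496.18

z_bar = -18.3000 + 12.7000i, z*z_bar = 496.18


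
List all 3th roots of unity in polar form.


The 3th roots of unity are cis(360k/3°) for k=0..2
Angle step = 360/3 = 120°
Primitive root: cis(120°)
Primitive root = -0.5000 + 0.8660i

3 roots at angles: 0°, 120°, 240°


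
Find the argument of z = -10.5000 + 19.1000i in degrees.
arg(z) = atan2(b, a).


Re = -10.5, Im = 19.1
arg = atan2(19.1, -10.5) = 118.7993 degrees

arg(z) = 118.7993 degrees


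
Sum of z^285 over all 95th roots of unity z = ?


The roots are w_k = w^k with w = e^(2*pi*i/95), and (w^k)^285 = (w^285)^k.
So S = 1 + u + u^2 + ... + u^(94) with u = w^285.
285 = 3*95 + 0, so 285 is a multiple of 95 and u = (w^95)^3 = 1.
Every one of the 95 terms equals 1: S = 95

S = 95


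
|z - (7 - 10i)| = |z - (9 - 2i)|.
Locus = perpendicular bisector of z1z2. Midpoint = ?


Equal distances means the locus is the perpendicular bisector of z1 and z2.
Midpoint = ((7+9)/2, (-10+(-2))/2) = (8.0000, -6.0000)

Perpendicular bisector through (8.0000, -6.0000)


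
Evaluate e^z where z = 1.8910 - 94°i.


e^1.8910 = 6.6260
cos(-94°) = -0.06976
sin(-94°) = -0.997564
Real = 6.6260*(-0.06976) = -0.4622
Imag = 6.6260*(-0.997564) = -6.6099

-0.4622 - 6.6099i


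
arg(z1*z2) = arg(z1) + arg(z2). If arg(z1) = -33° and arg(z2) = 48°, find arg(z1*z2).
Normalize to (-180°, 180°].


arg(z1*z2) = -33° + 48° = 15°
Normalized to (-180°, 180°]: 15°

15°


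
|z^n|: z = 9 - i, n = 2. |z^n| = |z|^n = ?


|z| = sqrt(81+1) = sqrt(82) = 9.0554
|z^2| = |z|^2 = (sqrt(82))^2 = 82

|z^2| = 82


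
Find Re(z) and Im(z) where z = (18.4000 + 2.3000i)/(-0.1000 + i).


Multiply by conjugate: (18.4000 + 2.3000i)(-0.1000 - i) / ((-0.1)^2 + 1^2)
Numerator real = 18.4*(-0.1) + 2.3*1 = 0.46
Numerator imag = 2.3*(-0.1) - 18.4*1 = -18.63
Denominator = 1.01
Re(z) = 0.46/1.01 = 0.4554
Im(z) = -18.63/1.01 = -18.4455

Re(z) = 0.4554, Im(z) = -18.4455


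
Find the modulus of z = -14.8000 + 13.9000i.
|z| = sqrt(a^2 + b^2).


|z| = sqrt((-14.8)^2 + 13.9^2) = sqrt(219.04 + 193.21) = sqrt(412.25) = 20.3039

|z| = 20.3039


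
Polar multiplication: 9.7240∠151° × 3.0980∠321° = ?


r = 9.7240 * 3.0980 = 30.1250
theta = 151° + 321° = 472° = 112° (mod 360)

30.1250 cis(112°)


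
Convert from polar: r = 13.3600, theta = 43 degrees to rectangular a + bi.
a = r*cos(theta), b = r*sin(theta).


a = 13.3600*cos(43°) = 13.3600*0.731354 = 9.7709
b = 13.3600*sin(43°) = 13.3600*0.682 = 9.1115

9.7709 + 9.1115i


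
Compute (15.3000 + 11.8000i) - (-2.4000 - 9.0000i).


Real: 15.3 + 2.4 = 17.7
Imag: 11.8 + 9 = 20.8

17.7000 + 20.8000i


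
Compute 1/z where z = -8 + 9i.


|z|^2 = 64+81 = 145
1/z = (-8 - 9i)/145

1/z = -0.0552 - 0.0621i


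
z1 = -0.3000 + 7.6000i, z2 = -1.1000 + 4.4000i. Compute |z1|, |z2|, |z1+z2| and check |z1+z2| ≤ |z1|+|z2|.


|z1| = sqrt((-0.3)^2 + 7.6^2) = sqrt(57.85) = 7.6059
|z2| = sqrt((-1.1)^2 + 4.4^2) = sqrt(20.57) = 4.5354
z1+z2 = -1.4000 + 12.0000i
|z1+z2| = sqrt(145.96) = 12.0814
|z1|+|z2| = 7.6059 + 4.5354 = 12.1413

|z1+z2| = 12.0814 ≤ |z1|+|z2| = 12.1413 (verified)


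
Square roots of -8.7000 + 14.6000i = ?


|z| = sqrt(75.69+213.16) = 16.9956
sqrt((|z|+a)/2) = sqrt((16.9956+(-8.7))/2) = sqrt(4.1478) = 2.0366
sqrt((|z|-a)/2) = sqrt((16.9956-(-8.7))/2) = sqrt(12.8478) = 3.5844

±(2.0366 + 3.5844i) i.e. 2.0366 + 3.5844i and -2.0366 - 3.5844i


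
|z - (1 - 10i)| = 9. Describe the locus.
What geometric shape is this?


|z - z0| = r is a circle with center z0 and radius r.
Center = (1, -10), radius = 9

Circle with center (1, -10) and radius 9


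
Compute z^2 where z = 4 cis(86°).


r^2 = 4^2 = 16
n*theta = 2*86° = 172° = 172° (mod 360)
a = 16*cos(172°) = -15.8443
b = 16*sin(172°) = 2.2268

16 cis(172°) = -15.8443 + 2.2268i


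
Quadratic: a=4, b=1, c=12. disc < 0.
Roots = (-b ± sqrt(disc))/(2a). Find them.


disc = 1^2 - 4*4*12 = 1 - 192 = -191
sqrt(|disc|) = sqrt(191) = 13.8203
Real part = -1/(2*4) = -0.1250
Imag part = 13.8203/(2*4) = 1.7275

-0.1250 ± 1.7275i


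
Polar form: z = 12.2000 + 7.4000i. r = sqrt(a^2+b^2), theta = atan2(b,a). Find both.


r = sqrt(148.84+54.76) = sqrt(203.6) = 14.2688
theta = atan2(7.4, 12.2) = 31.2392 degrees

r = 14.2688, theta = 31.2392 degrees


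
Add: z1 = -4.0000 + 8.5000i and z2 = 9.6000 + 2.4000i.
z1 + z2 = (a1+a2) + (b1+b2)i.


Real: -4 + 9.6 = 5.6
Imag: 8.5 + 2.4 = 10.9

5.6000 + 10.9000i


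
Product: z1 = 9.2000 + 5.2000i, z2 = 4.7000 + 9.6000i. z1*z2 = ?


Real = 9.2*4.7 - 5.2*9.6 = 43.24 - 49.92 = -6.68
Imag = 9.2*9.6 + 4.7*5.2 = 88.32 + 24.44 = 112.76

-6.6800 + 112.7600i


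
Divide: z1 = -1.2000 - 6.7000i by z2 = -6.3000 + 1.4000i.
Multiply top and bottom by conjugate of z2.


Conjugate of z2 = -6.3000 - 1.4000i
Numerator: (-1.2000 - 6.7000i)(-6.3000 - 1.4000i) = -1.8200 + 43.8900i
Denominator: (-6.3)^2 + 1.4^2 = 41.65
Result = (-1.8200 + 43.8900i)/41.65

-0.0437 + 1.0538i


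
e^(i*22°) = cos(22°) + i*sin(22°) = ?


cos(22°) = 0.9272
sin(22°) = 0.3746

e^(i*22°) = 0.9272 + 0.3746i


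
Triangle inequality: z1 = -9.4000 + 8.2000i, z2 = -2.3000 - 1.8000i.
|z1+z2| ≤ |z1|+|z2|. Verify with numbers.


|z1| = sqrt((-9.4)^2 + 8.2^2) = sqrt(155.6) = 12.4740
|z2| = sqrt((-2.3)^2 + (-1.8)^2) = sqrt(8.53) = 2.9206
z1+z2 = -11.7000 + 6.4000i
|z1+z2| = sqrt(177.85) = 13.3360
|z1|+|z2| = 12.4740 + 2.9206 = 15.3946

|z1+z2| = 13.3360 ≤ |z1|+|z2| = 15.3946 (verified)


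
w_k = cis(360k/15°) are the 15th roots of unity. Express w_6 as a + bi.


Angle = 360*6/15 = 144°
a = cos(144°) = -0.8090
b = sin(144°) = 0.5878

-0.8090 + 0.5878i


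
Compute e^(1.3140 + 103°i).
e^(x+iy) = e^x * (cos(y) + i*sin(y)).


e^1.3140 = 3.7210
cos(103°) = -0.22495
sin(103°) = 0.9744
Real = 3.7210*(-0.22495) = -0.8370
Imag = 3.7210*0.9744 = 3.6257

-0.8370 + 3.6257i


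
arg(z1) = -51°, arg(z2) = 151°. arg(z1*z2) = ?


arg(z1*z2) = -51° + 151° = 100°
Normalized to (-180°, 180°]: 100°

100°


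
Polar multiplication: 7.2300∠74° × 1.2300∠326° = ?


r = 7.2300 * 1.2300 = 8.8929
theta = 74° + 326° = 400° = 40° (mod 360)

8.8929 cis(40°)


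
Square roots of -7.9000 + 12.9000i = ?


|z| = sqrt(62.41+166.41) = 15.1268
sqrt((|z|+a)/2) = sqrt((15.1268+(-7.9))/2) = sqrt(3.6134) = 1.9009
sqrt((|z|-a)/2) = sqrt((15.1268-(-7.9))/2) = sqrt(11.5134) = 3.3931

±(1.9009 + 3.3931i) i.e. 1.9009 + 3.3931i and -1.9009 - 3.3931i


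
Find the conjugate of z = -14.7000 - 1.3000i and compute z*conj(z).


z_bar = -14.7000 + 1.3000i
z*z_bar = (-14.7)^2 + (-1.3)^2 = 216.09 + 1.69 = 217.78

z_bar = -14.7000 + 1.3000i, z*z_bar = 217.78


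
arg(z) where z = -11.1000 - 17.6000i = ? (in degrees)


Re = -11.1, Im = -17.6
arg = atan2(-17.6, -11.1) = -122.2389 degrees

arg(z) = -122.2389 degrees


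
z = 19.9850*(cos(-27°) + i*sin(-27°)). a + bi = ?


a = 19.9850*cos(-27°) = 19.9850*0.89101 = 17.8068
b = 19.9850*sin(-27°) = 19.9850*(-0.45399) = -9.0730

17.8068 - 9.0730i


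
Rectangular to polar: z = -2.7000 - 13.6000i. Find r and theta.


r = sqrt(7.29+184.96) = sqrt(192.25) = 13.8654
theta = atan2(-13.6, -2.7) = -101.2289 degrees

r = 13.8654, theta = -101.2289 degrees


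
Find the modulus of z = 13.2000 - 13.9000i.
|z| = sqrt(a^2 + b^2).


|z| = sqrt(13.2^2 + (-13.9)^2) = sqrt(174.24 + 193.21) = sqrt(367.45) = 19.1690

|z| = 19.1690


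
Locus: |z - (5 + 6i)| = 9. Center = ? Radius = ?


|z - z0| = r is a circle with center z0 and radius r.
Center = (5, 6), radius = 9

Circle with center (5, 6) and radius 9


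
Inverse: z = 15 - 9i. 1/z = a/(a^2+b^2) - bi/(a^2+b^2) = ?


|z|^2 = 225+81 = 306
1/z = (15 + 9i)/306

1/z = 0.0490 + 0.0294i


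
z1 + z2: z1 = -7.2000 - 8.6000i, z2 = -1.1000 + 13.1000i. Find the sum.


Real: -7.2 - 1.1 = -8.3
Imag: -8.6 + 13.1 = 4.5

-8.3000 + 4.5000i


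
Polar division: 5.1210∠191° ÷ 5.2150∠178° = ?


r = 5.1210 / 5.2150 = 0.9820
theta = 191° - 178° = 13° = 13° (mod 360)

0.9820 cis(13°)


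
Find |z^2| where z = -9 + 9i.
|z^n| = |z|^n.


|z| = sqrt(81+81) = sqrt(162) = 12.7279
|z^2| = |z|^2 = (sqrt(162))^2 = 162

|z^2| = 162


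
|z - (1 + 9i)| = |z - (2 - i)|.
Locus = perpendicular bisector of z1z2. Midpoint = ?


Equal distances means the locus is the perpendicular bisector of z1 and z2.
Midpoint = ((1+2)/2, (9+(-1))/2) = (1.5000, 4.0000)

Perpendicular bisector through (1.5000, 4.0000)


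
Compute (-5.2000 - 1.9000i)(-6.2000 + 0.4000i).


Real = -5.2*(-6.2) - (-1.9)*0.4 = 32.24 - (-0.76) = 33
Imag = -5.2*0.4 - (6.2)*(-1.9) = -2.08 + 11.78 = 9.7

33.0000 + 9.7000i


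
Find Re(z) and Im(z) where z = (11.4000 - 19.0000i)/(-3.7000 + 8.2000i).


Multiply by conjugate: (11.4000 - 19.0000i)(-3.7000 - 8.2000i) / ((-3.7)^2 + 8.2^2)
Numerator real = 11.4*(-3.7) - (19)*8.2 = -197.98
Numerator imag = -19*(-3.7) - 11.4*8.2 = -23.18
Denominator = 80.93
Re(z) = -197.98/80.93 = -2.4463
Im(z) = -23.18/80.93 = -0.2864

Re(z) = -2.4463, Im(z) = -0.2864


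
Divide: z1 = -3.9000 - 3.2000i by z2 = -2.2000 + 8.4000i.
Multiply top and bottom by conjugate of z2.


Conjugate of z2 = -2.2000 - 8.4000i
Numerator: (-3.9000 - 3.2000i)(-2.2000 - 8.4000i) = -18.3000 + 39.8000i
Denominator: (-2.2)^2 + 8.4^2 = 75.4
Result = (-18.3000 + 39.8000i)/75.4

-0.2427 + 0.5279i


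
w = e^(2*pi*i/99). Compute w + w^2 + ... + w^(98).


With w = e^(2*pi*i/99), all 99 of the 99th roots of unity w^0 = 1, w, ..., w^(98) sum to 0: 1 + w + ... + w^(98) = (1 - w^99)/(1 - w) = 0 since w^99 = 1, w ≠ 1.
Removing the root 1: w + w^2 + ... + w^(98) = 0 - 1 = -1

Sum = -1


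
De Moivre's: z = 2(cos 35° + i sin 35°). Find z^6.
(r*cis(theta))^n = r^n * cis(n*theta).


r^6 = 2^6 = 64
n*theta = 6*35° = 210° = 210° (mod 360)
a = 64*cos(210°) = -55.4256
b = 64*sin(210°) = -32.0000

64 cis(210°) = -55.4256 - 32.0000i


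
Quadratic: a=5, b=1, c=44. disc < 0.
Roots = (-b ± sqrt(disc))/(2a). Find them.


disc = 1^2 - 4*5*44 = 1 - 880 = -879
sqrt(|disc|) = sqrt(879) = 29.6479
Real part = -1/(2*5) = -0.1000
Imag part = 29.6479/(2*5) = 2.9648

-0.1000 ± 2.9648i


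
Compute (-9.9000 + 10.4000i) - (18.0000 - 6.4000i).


Real: -9.9 - 18 = -27.9
Imag: 10.4 + 6.4 = 16.8

-27.9000 + 16.8000i


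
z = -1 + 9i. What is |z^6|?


|z| = sqrt(1+81) = sqrt(82) = 9.0554
|z^6| = |z|^6 = (sqrt(82))^6 = 82^3 = 551368

|z^6| = 551368


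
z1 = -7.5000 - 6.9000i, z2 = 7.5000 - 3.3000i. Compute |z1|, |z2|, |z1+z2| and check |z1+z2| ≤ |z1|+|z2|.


|z1| = sqrt((-7.5)^2 + (-6.9)^2) = sqrt(103.86) = 10.1912
|z2| = sqrt(7.5^2 + (-3.3)^2) = sqrt(67.14) = 8.1939
z1+z2 = -10.2000i
|z1+z2| = sqrt(104.04) = 10.2000
|z1|+|z2| = 10.1912 + 8.1939 = 18.3851

|z1+z2| = 10.2000 ≤ |z1|+|z2| = 18.3851 (verified)


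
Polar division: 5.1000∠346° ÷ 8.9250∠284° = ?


r = 5.1000 / 8.9250 = 0.5714
theta = 346° - 284° = 62° = 62° (mod 360)

0.5714 cis(62°)


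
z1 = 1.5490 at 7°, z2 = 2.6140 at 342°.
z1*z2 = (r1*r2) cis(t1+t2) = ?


r = 1.5490 * 2.6140 = 4.0491
theta = 7° + 342° = 349° = 349° (mod 360)

4.0491 cis(349°)


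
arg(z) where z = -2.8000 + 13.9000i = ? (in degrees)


Re = -2.8, Im = 13.9
arg = atan2(13.9, -2.8) = 101.3892 degrees

arg(z) = 101.3892 degrees


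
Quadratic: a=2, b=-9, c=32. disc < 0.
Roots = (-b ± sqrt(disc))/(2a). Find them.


disc = (-9)^2 - 4*2*32 = 81 - 256 = -175
sqrt(|disc|) = sqrt(175) = 13.2288
Real part = 9/(2*2) = 2.2500
Imag part = 13.2288/(2*2) = 3.3072

2.2500 ± 3.3072i


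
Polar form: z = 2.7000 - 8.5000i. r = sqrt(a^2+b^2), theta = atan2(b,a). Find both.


r = sqrt(7.29+72.25) = sqrt(79.54) = 8.9185
theta = atan2(-8.5, 2.7) = -72.3777 degrees

r = 8.9185, theta = -72.3777 degrees


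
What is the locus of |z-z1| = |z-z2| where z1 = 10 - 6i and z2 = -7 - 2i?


Equal distances means the locus is the perpendicular bisector of z1 and z2.
Midpoint = ((10+(-7))/2, (-6+(-2))/2) = (1.5000, -4.0000)

Perpendicular bisector through (1.5000, -4.0000)


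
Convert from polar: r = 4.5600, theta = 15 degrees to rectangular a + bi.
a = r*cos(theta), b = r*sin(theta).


a = 4.5600*cos(15°) = 4.5600*0.96593 = 4.4046
b = 4.5600*sin(15°) = 4.5600*0.25882 = 1.1802

4.4046 + 1.1802i


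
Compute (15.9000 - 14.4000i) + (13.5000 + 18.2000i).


Real: 15.9 + 13.5 = 29.4
Imag: -14.4 + 18.2 = 3.8

29.4000 + 3.8000i
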